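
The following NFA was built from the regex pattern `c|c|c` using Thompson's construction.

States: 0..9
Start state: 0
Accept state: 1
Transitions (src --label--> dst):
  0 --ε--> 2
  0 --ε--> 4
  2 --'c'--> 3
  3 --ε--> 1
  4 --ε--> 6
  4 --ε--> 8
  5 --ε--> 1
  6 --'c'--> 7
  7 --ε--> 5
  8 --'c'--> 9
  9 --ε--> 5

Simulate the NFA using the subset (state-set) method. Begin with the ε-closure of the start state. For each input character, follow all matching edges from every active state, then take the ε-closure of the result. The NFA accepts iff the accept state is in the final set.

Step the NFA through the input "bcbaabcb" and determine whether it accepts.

initial (ε-close {0}): {0,2,4,6,8}
'b' @ 1: {}  — state set empty
rest 'cbaabcb' ignored (set empty)
final: {}; accept 1 not in set

Answer: REJECT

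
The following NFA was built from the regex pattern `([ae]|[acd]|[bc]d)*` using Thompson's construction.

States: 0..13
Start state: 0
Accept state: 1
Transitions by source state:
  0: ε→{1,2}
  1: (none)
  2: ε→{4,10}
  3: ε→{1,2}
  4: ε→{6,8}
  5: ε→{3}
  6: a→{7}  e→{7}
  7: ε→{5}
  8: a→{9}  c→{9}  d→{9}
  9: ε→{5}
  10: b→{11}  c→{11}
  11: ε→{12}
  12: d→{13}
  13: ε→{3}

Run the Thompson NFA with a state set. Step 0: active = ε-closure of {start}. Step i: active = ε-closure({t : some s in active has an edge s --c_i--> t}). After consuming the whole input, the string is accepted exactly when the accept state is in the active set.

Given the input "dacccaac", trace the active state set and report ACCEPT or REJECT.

start: ε-closure({0}) = {0,1,2,4,6,8,10}
'd' @ 1: {1,2,3,4,5,6,8,9,10}  [accepting]
'a' @ 2: {1,2,3,4,5,6,7,8,9,10}  [accepting]
'c' @ 3: {1,2,3,4,5,6,8,9,10,11,12}  [accepting]
'c' @ 4: {1,2,3,4,5,6,8,9,10,11,12}  [accepting]
'c' @ 5: {1,2,3,4,5,6,8,9,10,11,12}  [accepting]
'a' @ 6: {1,2,3,4,5,6,7,8,9,10}  [accepting]
'a' @ 7: {1,2,3,4,5,6,7,8,9,10}  [accepting]
'c' @ 8: {1,2,3,4,5,6,8,9,10,11,12}  [accepting]
after full input: {1,2,3,4,5,6,8,9,10,11,12}  (accept=1 in)

Answer: ACCEPT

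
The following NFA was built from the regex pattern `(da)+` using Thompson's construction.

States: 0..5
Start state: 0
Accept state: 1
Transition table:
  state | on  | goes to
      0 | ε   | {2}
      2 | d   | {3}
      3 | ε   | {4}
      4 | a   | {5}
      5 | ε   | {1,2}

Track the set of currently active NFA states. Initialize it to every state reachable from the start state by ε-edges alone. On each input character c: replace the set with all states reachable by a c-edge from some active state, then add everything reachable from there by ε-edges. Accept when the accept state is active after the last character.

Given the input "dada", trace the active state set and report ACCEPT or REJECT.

initial (ε-close {0}): {0,2}
'd' @ 1: {3,4}
'a' @ 2: {1,2,5}  (accept∈set)
'd' @ 3: {3,4}
'a' @ 4: {1,2,5}  (accept∈set)
end set {1,2,5} — state 1 in

Answer: ACCEPT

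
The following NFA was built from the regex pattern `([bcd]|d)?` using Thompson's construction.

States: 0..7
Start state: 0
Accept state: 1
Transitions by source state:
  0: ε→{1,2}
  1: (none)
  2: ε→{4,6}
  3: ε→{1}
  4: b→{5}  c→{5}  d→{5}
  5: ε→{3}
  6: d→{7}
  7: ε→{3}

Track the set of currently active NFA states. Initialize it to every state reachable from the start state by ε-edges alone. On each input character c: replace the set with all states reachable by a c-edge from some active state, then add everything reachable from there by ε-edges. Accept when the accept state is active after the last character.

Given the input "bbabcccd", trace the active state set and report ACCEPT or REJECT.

Answer: REJECT

Derivation:
start: ε-closure({0}) = {0,1,2,4,6}
'b' @ 1: {1,3,5}  (accept∈set)
'b' @ 2: {}  — no active states
rest 'abcccd' ignored (set empty)
end set {} — state 1 not in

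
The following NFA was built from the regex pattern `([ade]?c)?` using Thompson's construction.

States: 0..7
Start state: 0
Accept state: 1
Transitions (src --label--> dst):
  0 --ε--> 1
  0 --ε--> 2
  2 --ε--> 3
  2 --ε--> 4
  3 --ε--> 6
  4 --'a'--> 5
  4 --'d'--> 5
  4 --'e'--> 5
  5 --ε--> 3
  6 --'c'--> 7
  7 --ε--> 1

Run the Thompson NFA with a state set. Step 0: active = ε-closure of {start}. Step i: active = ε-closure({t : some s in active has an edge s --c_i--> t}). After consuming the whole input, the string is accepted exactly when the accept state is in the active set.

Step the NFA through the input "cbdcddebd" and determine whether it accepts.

Answer: REJECT

Steps:
start: ε-closure({0}) = {0,1,2,3,4,6}
'c' @ 1: {1,7}  [accepting]
'b' @ 2: {}  — dead — no transitions
rest 'dcddebd' ignored (set empty)
after full input: {}  (accept=1 not in)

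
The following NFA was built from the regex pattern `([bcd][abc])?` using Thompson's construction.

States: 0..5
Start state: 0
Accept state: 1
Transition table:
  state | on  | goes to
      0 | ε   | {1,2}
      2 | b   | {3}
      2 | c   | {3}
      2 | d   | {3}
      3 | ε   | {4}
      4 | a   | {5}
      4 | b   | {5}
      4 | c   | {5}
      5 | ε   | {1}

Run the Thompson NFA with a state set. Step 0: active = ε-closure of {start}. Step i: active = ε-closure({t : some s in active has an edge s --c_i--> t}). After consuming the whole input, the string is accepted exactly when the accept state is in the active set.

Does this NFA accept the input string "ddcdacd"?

Answer: REJECT

Derivation:
S₀ = ε-closure({0}) = {0,1,2}
'd' @ 1: {3,4}
'd' @ 2: {}  — no active states
rest 'cdacd' ignored (set empty)
after full input: {}  (accept=1 not in)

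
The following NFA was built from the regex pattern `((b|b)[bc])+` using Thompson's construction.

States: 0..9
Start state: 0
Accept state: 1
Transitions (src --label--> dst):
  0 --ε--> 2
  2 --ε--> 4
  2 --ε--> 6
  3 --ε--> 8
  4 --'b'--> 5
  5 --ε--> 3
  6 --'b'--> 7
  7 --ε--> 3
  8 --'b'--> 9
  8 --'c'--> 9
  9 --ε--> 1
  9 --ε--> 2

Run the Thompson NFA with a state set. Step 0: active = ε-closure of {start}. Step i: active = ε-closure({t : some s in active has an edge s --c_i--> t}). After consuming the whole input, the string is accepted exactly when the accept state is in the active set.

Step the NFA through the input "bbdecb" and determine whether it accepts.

Answer: REJECT

Derivation:
S₀ = ε-closure({0}) = {0,2,4,6}
'b' @ 1: {3,5,7,8}
'b' @ 2: {1,2,4,6,9}  (accept∈set)
'd' @ 3: {}  — state set empty
rest 'ecb' ignored (set empty)
final: {}; accept 1 not in set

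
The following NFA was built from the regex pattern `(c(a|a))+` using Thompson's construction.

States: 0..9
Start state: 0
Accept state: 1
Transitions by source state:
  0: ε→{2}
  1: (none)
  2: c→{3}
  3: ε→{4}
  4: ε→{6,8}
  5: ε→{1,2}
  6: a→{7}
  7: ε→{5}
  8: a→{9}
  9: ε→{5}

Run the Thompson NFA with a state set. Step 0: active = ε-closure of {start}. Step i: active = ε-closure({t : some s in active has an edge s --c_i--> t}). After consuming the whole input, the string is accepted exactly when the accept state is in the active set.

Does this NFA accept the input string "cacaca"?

Answer: ACCEPT

Trace:
S₀ = ε-closure({0}) = {0,2}
'c' @ 1: {3,4,6,8}
'a' @ 2: {1,2,5,7,9}  ✓accept
'c' @ 3: {3,4,6,8}
'a' @ 4: {1,2,5,7,9}  ✓accept
'c' @ 5: {3,4,6,8}
'a' @ 6: {1,2,5,7,9}  ✓accept
final: {1,2,5,7,9}; accept 1 in set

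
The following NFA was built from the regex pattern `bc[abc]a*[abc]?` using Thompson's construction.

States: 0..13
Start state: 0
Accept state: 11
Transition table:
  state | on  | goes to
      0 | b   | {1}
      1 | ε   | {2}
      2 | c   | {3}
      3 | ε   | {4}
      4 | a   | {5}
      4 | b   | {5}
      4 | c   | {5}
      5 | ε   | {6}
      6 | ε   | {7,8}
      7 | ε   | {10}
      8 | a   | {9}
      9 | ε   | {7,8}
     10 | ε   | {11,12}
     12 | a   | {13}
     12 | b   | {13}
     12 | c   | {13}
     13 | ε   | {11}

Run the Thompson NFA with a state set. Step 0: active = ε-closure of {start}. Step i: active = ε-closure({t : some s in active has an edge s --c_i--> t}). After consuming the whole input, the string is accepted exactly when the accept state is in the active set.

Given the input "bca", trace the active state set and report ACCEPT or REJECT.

initial (ε-close {0}): {0}
'b' @ 1: {1,2}
'c' @ 2: {3,4}
'a' @ 3: {5,6,7,8,10,11,12}  (accept∈set)
final: {5,6,7,8,10,11,12}; accept 11 in set

Answer: ACCEPT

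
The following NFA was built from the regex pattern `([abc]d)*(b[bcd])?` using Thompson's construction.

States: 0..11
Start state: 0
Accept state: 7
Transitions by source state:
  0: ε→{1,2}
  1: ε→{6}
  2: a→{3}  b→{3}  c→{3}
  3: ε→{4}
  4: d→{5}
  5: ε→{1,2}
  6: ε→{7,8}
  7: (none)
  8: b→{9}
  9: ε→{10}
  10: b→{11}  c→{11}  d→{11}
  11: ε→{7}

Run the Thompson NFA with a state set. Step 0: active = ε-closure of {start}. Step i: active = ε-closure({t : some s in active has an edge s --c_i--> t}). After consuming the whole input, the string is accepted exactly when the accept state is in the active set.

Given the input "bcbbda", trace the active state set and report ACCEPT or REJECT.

S₀ = ε-closure({0}) = {0,1,2,6,7,8}
'b' @ 1: {3,4,9,10}
'c' @ 2: {7,11}  ✓accept
'b' @ 3: {}  — state set empty
rest 'bda' ignored (set empty)
after full input: {}  (accept=7 not in)

Answer: REJECT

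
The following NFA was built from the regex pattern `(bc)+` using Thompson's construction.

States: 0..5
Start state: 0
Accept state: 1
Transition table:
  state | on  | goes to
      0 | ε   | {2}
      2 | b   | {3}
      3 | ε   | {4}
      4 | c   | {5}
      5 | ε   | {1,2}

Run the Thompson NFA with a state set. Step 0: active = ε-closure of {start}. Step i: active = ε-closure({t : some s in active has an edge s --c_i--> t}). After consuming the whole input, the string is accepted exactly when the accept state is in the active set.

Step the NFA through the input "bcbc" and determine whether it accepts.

Answer: ACCEPT

Steps:
start: ε-closure({0}) = {0,2}
'b' @ 1: {3,4}
'c' @ 2: {1,2,5}  ✓accept
'b' @ 3: {3,4}
'c' @ 4: {1,2,5}  ✓accept
final: {1,2,5}; accept 1 in set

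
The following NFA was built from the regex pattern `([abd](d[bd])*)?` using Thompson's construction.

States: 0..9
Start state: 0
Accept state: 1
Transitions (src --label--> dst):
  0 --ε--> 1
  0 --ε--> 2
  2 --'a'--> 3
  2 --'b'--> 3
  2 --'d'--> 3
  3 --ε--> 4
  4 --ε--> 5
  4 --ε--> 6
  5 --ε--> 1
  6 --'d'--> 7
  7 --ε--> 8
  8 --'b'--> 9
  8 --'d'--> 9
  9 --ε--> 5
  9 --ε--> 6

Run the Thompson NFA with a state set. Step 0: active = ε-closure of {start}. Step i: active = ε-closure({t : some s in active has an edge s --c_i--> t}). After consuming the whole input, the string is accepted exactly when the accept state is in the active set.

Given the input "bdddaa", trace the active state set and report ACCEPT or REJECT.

Answer: REJECT

Trace:
start: ε-closure({0}) = {0,1,2}
'b' @ 1: {1,3,4,5,6}  ✓accept
'd' @ 2: {7,8}
'd' @ 3: {1,5,6,9}  ✓accept
'd' @ 4: {7,8}
'a' @ 5: {}  — dead — no transitions
rest 'a' ignored (set empty)
after full input: {}  (accept=1 not in)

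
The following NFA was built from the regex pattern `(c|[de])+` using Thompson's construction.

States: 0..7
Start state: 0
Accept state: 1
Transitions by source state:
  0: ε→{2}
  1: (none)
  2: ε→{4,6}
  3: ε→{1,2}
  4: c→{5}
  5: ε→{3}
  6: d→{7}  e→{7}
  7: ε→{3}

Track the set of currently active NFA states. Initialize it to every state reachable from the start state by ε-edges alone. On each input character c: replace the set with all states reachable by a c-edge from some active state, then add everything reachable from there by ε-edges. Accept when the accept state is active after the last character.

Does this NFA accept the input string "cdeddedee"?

start: ε-closure({0}) = {0,2,4,6}
'c' @ 1: {1,2,3,4,5,6}  (accept∈set)
'd' @ 2: {1,2,3,4,6,7}  (accept∈set)
'e' @ 3: {1,2,3,4,6,7}  (accept∈set)
'd' @ 4: {1,2,3,4,6,7}  (accept∈set)
'd' @ 5: {1,2,3,4,6,7}  (accept∈set)
'e' @ 6: {1,2,3,4,6,7}  (accept∈set)
'd' @ 7: {1,2,3,4,6,7}  (accept∈set)
'e' @ 8: {1,2,3,4,6,7}  (accept∈set)
'e' @ 9: {1,2,3,4,6,7}  (accept∈set)
final: {1,2,3,4,6,7}; accept 1 in set

Answer: ACCEPT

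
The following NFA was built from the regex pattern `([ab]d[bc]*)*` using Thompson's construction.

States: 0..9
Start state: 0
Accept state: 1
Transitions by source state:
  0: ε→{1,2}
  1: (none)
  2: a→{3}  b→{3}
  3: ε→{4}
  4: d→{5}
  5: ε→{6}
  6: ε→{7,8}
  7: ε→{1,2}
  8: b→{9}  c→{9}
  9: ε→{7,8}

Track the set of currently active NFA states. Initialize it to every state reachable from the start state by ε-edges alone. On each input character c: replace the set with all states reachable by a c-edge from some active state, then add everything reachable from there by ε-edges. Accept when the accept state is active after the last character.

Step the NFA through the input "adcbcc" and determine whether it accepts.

Answer: ACCEPT

Steps:
initial (ε-close {0}): {0,1,2}
'a' @ 1: {3,4}
'd' @ 2: {1,2,5,6,7,8}  (accept∈set)
'c' @ 3: {1,2,7,8,9}  (accept∈set)
'b' @ 4: {1,2,3,4,7,8,9}  (accept∈set)
'c' @ 5: {1,2,7,8,9}  (accept∈set)
'c' @ 6: {1,2,7,8,9}  (accept∈set)
final: {1,2,7,8,9}; accept 1 in set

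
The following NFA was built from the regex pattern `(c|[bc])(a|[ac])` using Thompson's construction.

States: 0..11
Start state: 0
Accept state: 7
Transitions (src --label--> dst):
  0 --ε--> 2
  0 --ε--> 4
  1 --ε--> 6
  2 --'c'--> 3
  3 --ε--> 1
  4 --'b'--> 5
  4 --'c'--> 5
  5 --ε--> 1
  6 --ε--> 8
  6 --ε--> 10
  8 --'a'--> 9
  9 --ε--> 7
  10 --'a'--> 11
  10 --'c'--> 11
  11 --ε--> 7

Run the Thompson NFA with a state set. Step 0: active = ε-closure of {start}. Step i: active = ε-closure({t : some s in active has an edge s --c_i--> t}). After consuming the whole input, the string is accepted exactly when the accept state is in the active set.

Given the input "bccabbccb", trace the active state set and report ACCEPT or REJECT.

Answer: REJECT

Derivation:
initial (ε-close {0}): {0,2,4}
'b' @ 1: {1,5,6,8,10}
'c' @ 2: {7,11}  ✓accept
'c' @ 3: {}  — dead — no transitions
rest 'abbccb' ignored (set empty)
final: {}; accept 7 not in set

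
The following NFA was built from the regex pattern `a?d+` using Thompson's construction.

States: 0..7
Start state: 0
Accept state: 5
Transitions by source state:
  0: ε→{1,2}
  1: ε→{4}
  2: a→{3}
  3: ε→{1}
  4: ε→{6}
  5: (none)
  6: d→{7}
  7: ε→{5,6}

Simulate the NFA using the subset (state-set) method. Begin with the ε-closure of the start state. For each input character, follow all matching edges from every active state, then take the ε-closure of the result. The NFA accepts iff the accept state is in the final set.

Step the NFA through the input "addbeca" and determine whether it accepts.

Answer: REJECT

Trace:
start: ε-closure({0}) = {0,1,2,4,6}
'a' @ 1: {1,3,4,6}
'd' @ 2: {5,6,7}  (accept∈set)
'd' @ 3: {5,6,7}  (accept∈set)
'b' @ 4: {}  — state set empty
rest 'eca' ignored (set empty)
final: {}; accept 5 not in set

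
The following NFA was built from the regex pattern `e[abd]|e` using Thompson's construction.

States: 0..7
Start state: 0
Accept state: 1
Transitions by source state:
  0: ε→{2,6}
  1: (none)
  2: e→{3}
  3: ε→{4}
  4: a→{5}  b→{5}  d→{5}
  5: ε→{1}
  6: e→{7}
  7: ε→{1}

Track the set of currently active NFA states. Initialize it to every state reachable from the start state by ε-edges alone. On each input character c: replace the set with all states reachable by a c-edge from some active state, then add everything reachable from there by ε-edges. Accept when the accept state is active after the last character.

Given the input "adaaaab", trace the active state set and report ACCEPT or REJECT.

Answer: REJECT

Steps:
initial (ε-close {0}): {0,2,6}
'a' @ 1: {}  — no active states
rest 'daaaab' ignored (set empty)
final: {}; accept 1 not in set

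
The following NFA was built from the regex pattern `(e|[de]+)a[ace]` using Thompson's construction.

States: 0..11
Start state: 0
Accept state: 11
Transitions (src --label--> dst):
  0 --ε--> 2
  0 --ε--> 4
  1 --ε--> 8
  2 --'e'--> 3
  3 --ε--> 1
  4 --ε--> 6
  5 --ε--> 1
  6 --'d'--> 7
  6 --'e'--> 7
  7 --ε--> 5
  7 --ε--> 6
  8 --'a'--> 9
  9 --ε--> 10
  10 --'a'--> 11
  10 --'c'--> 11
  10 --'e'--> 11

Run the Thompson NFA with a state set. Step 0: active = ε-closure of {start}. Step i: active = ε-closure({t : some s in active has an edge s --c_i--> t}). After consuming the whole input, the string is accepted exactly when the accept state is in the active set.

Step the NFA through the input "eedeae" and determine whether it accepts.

Answer: ACCEPT

Steps:
S₀ = ε-closure({0}) = {0,2,4,6}
'e' @ 1: {1,3,5,6,7,8}
'e' @ 2: {1,5,6,7,8}
'd' @ 3: {1,5,6,7,8}
'e' @ 4: {1,5,6,7,8}
'a' @ 5: {9,10}
'e' @ 6: {11}  ✓accept
end set {11} — state 11 in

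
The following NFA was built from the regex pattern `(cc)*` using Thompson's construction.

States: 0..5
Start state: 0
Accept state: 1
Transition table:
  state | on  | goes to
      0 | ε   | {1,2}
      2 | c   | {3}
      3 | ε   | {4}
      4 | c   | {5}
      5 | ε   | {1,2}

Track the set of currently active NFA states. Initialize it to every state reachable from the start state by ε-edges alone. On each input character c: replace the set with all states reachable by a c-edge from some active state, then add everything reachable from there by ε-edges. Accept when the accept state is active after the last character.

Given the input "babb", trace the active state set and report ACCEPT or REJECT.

Answer: REJECT

Steps:
initial (ε-close {0}): {0,1,2}
'b' @ 1: {}  — state set empty
rest 'abb' ignored (set empty)
after full input: {}  (accept=1 not in)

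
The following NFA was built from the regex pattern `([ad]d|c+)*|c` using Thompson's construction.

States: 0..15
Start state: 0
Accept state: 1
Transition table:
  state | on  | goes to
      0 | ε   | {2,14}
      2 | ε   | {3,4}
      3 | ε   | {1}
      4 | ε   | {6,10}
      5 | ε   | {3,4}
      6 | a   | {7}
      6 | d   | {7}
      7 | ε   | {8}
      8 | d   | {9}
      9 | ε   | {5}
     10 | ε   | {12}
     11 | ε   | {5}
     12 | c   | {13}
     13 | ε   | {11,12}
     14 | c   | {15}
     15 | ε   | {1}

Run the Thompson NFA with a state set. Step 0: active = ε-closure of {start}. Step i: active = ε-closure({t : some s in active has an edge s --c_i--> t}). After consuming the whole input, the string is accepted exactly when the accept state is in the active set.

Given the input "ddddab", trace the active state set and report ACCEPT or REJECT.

start: ε-closure({0}) = {0,1,2,3,4,6,10,12,14}
'd' @ 1: {7,8}
'd' @ 2: {1,3,4,5,6,9,10,12}  [accepting]
'd' @ 3: {7,8}
'd' @ 4: {1,3,4,5,6,9,10,12}  [accepting]
'a' @ 5: {7,8}
'b' @ 6: {}  — state set empty
after full input: {}  (accept=1 not in)

Answer: REJECT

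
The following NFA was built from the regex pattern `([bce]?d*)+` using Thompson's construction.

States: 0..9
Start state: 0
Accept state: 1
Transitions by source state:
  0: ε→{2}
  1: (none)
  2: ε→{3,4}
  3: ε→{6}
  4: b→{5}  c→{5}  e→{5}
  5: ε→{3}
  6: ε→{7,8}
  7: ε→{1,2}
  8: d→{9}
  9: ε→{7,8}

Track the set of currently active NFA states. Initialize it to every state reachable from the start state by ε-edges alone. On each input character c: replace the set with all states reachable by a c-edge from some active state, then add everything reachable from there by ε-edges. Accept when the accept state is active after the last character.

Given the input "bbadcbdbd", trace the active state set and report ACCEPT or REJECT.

Answer: REJECT

Trace:
start: ε-closure({0}) = {0,1,2,3,4,6,7,8}
'b' @ 1: {1,2,3,4,5,6,7,8}  [accepting]
'b' @ 2: {1,2,3,4,5,6,7,8}  [accepting]
'a' @ 3: {}  — state set empty
rest 'dcbdbd' ignored (set empty)
final: {}; accept 1 not in set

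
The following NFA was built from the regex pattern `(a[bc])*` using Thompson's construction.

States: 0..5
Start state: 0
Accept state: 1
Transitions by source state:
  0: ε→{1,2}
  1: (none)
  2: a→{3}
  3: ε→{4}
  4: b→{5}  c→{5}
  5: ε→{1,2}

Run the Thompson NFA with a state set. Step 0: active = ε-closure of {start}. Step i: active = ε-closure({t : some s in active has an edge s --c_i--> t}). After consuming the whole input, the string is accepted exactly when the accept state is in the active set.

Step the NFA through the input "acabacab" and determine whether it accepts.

Answer: ACCEPT

Steps:
start: ε-closure({0}) = {0,1,2}
'a' @ 1: {3,4}
'c' @ 2: {1,2,5}  [accepting]
'a' @ 3: {3,4}
'b' @ 4: {1,2,5}  [accepting]
'a' @ 5: {3,4}
'c' @ 6: {1,2,5}  [accepting]
'a' @ 7: {3,4}
'b' @ 8: {1,2,5}  [accepting]
final: {1,2,5}; accept 1 in set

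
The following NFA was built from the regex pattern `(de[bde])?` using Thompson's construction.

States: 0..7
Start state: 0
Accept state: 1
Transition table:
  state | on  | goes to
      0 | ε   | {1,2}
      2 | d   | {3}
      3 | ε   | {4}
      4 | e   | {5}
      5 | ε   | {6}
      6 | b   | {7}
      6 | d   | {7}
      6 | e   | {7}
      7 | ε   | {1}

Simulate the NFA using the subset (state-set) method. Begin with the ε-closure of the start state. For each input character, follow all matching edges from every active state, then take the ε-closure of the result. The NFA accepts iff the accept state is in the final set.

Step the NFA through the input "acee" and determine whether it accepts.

Answer: REJECT

Derivation:
S₀ = ε-closure({0}) = {0,1,2}
'a' @ 1: {}  — dead — no transitions
rest 'cee' ignored (set empty)
final: {}; accept 1 not in set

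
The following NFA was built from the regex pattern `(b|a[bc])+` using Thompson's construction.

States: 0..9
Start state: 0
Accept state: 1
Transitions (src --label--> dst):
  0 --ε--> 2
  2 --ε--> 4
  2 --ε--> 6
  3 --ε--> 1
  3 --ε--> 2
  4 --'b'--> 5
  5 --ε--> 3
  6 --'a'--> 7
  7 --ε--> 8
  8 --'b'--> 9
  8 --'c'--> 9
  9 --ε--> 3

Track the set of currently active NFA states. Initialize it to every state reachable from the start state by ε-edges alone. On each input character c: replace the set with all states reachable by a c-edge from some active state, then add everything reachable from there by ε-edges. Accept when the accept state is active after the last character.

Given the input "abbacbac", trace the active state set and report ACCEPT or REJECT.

Answer: ACCEPT

Steps:
initial (ε-close {0}): {0,2,4,6}
'a' @ 1: {7,8}
'b' @ 2: {1,2,3,4,6,9}  [accepting]
'b' @ 3: {1,2,3,4,5,6}  [accepting]
'a' @ 4: {7,8}
'c' @ 5: {1,2,3,4,6,9}  [accepting]
'b' @ 6: {1,2,3,4,5,6}  [accepting]
'a' @ 7: {7,8}
'c' @ 8: {1,2,3,4,6,9}  [accepting]
final: {1,2,3,4,6,9}; accept 1 in set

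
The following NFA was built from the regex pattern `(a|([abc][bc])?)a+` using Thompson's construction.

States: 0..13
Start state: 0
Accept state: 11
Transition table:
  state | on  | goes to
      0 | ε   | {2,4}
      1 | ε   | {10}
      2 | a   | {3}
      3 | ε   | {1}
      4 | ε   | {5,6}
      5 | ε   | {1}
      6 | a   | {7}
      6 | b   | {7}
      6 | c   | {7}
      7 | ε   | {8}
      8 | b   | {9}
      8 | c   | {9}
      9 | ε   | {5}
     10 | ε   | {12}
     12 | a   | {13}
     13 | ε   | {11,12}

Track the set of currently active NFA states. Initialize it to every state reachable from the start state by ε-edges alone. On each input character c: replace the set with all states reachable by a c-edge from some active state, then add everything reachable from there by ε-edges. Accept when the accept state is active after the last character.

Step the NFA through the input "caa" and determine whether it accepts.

initial (ε-close {0}): {0,1,2,4,5,6,10,12}
'c' @ 1: {7,8}
'a' @ 2: {}  — no active states
rest 'a' ignored (set empty)
final: {}; accept 11 not in set

Answer: REJECT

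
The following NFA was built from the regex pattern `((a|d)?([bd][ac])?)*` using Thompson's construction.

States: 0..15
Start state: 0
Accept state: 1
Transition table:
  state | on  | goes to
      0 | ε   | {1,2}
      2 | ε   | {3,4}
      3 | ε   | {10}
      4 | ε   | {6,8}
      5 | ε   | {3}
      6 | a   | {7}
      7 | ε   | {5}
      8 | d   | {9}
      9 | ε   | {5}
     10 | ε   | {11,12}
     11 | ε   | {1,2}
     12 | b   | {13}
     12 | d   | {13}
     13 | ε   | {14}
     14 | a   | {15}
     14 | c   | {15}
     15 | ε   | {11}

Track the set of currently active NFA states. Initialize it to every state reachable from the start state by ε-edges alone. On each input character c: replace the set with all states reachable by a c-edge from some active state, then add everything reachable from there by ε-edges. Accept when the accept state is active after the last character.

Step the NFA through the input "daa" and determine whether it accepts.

Answer: ACCEPT

Derivation:
S₀ = ε-closure({0}) = {0,1,2,3,4,6,8,10,11,12}
'd' @ 1: {1,2,3,4,5,6,8,9,10,11,12,13,14}  ✓accept
'a' @ 2: {1,2,3,4,5,6,7,8,10,11,12,15}  ✓accept
'a' @ 3: {1,2,3,4,5,6,7,8,10,11,12}  ✓accept
after full input: {1,2,3,4,5,6,7,8,10,11,12}  (accept=1 in)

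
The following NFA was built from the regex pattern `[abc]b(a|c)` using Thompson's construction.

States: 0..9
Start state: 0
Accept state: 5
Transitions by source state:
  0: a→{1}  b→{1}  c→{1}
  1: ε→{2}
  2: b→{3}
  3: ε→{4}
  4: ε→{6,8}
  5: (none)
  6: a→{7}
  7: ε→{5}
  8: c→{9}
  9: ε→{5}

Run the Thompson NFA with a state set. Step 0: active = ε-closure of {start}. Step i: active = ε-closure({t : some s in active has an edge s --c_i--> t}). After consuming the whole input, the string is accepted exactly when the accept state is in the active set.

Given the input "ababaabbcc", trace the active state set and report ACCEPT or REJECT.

start: ε-closure({0}) = {0}
'a' @ 1: {1,2}
'b' @ 2: {3,4,6,8}
'a' @ 3: {5,7}  (accept∈set)
'b' @ 4: {}  — no active states
rest 'aabbcc' ignored (set empty)
final: {}; accept 5 not in set

Answer: REJECT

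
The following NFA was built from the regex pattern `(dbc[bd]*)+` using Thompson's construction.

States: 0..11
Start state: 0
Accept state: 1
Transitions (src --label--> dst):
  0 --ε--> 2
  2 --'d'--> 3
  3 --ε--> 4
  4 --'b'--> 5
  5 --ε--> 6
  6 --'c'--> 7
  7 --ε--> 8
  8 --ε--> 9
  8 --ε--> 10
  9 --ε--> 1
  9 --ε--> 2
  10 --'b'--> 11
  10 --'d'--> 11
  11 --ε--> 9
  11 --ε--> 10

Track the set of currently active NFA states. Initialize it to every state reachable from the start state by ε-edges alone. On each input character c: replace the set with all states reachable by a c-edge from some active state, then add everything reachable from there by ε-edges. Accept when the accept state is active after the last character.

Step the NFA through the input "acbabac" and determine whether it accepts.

Answer: REJECT

Steps:
S₀ = ε-closure({0}) = {0,2}
'a' @ 1: {}  — no active states
rest 'cbabac' ignored (set empty)
end set {} — state 1 not in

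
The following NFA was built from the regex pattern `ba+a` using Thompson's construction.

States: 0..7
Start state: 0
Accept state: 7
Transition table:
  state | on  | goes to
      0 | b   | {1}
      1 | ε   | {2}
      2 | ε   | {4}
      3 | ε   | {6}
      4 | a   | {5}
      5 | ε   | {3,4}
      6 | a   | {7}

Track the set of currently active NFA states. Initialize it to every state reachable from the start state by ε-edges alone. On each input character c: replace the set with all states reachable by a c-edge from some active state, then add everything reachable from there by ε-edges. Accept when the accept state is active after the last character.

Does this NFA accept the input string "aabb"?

Answer: REJECT

Derivation:
initial (ε-close {0}): {0}
'a' @ 1: {}  — dead — no transitions
rest 'abb' ignored (set empty)
final: {}; accept 7 not in set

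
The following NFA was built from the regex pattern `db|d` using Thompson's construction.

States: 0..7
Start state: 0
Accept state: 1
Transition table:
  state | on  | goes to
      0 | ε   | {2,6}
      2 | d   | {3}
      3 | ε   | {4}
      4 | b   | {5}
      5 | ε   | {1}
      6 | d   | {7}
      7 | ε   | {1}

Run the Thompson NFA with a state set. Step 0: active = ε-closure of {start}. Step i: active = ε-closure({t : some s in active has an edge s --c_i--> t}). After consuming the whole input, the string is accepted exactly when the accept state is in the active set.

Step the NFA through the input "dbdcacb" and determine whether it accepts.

S₀ = ε-closure({0}) = {0,2,6}
'd' @ 1: {1,3,4,7}  (accept∈set)
'b' @ 2: {1,5}  (accept∈set)
'd' @ 3: {}  — dead — no transitions
rest 'cacb' ignored (set empty)
final: {}; accept 1 not in set

Answer: REJECT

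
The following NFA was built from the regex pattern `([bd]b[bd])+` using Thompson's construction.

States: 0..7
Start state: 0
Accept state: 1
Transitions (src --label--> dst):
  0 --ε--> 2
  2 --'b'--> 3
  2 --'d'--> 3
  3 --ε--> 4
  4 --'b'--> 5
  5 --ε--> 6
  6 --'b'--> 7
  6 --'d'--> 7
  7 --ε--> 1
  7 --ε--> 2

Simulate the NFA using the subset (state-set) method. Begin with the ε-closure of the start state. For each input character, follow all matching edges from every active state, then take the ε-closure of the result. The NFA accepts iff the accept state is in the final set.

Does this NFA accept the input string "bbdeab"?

Answer: REJECT

Derivation:
start: ε-closure({0}) = {0,2}
'b' @ 1: {3,4}
'b' @ 2: {5,6}
'd' @ 3: {1,2,7}  (accept∈set)
'e' @ 4: {}  — state set empty
rest 'ab' ignored (set empty)
end set {} — state 1 not in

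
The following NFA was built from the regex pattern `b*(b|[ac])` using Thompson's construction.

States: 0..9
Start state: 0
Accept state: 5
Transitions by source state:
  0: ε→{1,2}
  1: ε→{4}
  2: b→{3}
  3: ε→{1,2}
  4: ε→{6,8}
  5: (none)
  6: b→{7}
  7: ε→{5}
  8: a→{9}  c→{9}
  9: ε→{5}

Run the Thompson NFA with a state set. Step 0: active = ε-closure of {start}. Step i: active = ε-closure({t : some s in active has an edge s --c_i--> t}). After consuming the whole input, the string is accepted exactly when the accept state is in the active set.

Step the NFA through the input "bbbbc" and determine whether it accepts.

start: ε-closure({0}) = {0,1,2,4,6,8}
'b' @ 1: {1,2,3,4,5,6,7,8}  ✓accept
'b' @ 2: {1,2,3,4,5,6,7,8}  ✓accept
'b' @ 3: {1,2,3,4,5,6,7,8}  ✓accept
'b' @ 4: {1,2,3,4,5,6,7,8}  ✓accept
'c' @ 5: {5,9}  ✓accept
after full input: {5,9}  (accept=5 in)

Answer: ACCEPT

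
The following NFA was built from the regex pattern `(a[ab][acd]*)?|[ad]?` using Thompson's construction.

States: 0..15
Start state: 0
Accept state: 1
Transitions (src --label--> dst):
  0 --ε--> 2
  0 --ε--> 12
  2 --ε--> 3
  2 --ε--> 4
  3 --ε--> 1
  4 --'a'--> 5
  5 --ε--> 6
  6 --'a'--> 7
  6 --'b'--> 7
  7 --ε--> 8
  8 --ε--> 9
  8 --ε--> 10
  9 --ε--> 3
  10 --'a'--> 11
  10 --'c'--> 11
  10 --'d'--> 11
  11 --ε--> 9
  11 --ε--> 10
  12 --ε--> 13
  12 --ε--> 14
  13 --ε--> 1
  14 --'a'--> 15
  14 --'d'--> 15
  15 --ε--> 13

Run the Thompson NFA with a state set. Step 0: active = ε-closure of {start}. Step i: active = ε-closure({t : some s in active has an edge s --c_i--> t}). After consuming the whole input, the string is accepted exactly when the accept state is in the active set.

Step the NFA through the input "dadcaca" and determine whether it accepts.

start: ε-closure({0}) = {0,1,2,3,4,12,13,14}
'd' @ 1: {1,13,15}  ✓accept
'a' @ 2: {}  — dead — no transitions
rest 'dcaca' ignored (set empty)
after full input: {}  (accept=1 not in)

Answer: REJECT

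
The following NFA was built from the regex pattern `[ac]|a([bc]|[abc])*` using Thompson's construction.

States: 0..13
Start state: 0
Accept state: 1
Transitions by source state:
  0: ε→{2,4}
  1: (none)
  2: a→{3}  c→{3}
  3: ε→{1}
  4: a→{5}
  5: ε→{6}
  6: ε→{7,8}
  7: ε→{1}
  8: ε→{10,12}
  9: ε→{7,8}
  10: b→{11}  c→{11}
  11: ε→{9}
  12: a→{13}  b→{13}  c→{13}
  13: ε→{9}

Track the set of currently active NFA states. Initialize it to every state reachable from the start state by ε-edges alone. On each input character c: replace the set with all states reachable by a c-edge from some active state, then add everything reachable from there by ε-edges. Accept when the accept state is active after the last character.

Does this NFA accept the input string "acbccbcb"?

Answer: ACCEPT

Derivation:
start: ε-closure({0}) = {0,2,4}
'a' @ 1: {1,3,5,6,7,8,10,12}  [accepting]
'c' @ 2: {1,7,8,9,10,11,12,13}  [accepting]
'b' @ 3: {1,7,8,9,10,11,12,13}  [accepting]
'c' @ 4: {1,7,8,9,10,11,12,13}  [accepting]
'c' @ 5: {1,7,8,9,10,11,12,13}  [accepting]
'b' @ 6: {1,7,8,9,10,11,12,13}  [accepting]
'c' @ 7: {1,7,8,9,10,11,12,13}  [accepting]
'b' @ 8: {1,7,8,9,10,11,12,13}  [accepting]
end set {1,7,8,9,10,11,12,13} — state 1 in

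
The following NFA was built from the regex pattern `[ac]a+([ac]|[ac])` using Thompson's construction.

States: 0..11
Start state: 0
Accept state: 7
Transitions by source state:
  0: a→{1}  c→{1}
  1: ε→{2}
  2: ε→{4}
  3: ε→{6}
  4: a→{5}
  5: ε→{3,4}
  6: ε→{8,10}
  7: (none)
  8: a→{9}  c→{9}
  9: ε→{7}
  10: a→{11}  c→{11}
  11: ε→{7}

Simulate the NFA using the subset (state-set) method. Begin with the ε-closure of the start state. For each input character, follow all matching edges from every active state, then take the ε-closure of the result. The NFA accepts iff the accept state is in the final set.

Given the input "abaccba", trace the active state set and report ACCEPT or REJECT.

S₀ = ε-closure({0}) = {0}
'a' @ 1: {1,2,4}
'b' @ 2: {}  — state set empty
rest 'accba' ignored (set empty)
final: {}; accept 7 not in set

Answer: REJECT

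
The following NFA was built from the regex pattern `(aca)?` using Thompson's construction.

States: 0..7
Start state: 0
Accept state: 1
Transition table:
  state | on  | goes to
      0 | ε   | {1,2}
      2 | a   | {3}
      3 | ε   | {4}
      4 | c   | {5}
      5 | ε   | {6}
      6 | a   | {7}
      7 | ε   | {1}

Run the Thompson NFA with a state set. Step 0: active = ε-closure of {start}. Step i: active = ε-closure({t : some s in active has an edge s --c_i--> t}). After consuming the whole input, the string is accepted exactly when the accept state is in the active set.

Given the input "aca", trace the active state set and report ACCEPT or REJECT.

Answer: ACCEPT

Derivation:
start: ε-closure({0}) = {0,1,2}
'a' @ 1: {3,4}
'c' @ 2: {5,6}
'a' @ 3: {1,7}  [accepting]
end set {1,7} — state 1 in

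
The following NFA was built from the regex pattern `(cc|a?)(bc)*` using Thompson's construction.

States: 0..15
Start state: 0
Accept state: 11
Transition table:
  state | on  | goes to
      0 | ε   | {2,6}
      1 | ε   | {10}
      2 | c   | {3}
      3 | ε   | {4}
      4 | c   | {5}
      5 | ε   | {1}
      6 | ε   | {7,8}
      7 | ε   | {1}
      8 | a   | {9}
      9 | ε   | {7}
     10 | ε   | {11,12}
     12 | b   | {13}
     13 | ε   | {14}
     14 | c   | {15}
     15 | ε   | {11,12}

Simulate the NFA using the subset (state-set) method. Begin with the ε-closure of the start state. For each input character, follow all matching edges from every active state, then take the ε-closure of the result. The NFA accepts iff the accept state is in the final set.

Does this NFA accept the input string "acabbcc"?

S₀ = ε-closure({0}) = {0,1,2,6,7,8,10,11,12}
'a' @ 1: {1,7,9,10,11,12}  ✓accept
'c' @ 2: {}  — dead — no transitions
rest 'abbcc' ignored (set empty)
end set {} — state 11 not in

Answer: REJECT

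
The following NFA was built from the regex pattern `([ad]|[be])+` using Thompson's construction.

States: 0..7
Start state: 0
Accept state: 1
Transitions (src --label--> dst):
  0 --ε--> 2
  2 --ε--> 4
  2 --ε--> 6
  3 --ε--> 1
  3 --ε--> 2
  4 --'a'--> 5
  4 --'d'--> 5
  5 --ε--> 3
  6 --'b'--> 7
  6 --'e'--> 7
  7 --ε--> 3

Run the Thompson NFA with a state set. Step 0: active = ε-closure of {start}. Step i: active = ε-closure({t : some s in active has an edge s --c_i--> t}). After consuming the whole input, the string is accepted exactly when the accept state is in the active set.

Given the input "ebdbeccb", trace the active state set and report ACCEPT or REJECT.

start: ε-closure({0}) = {0,2,4,6}
'e' @ 1: {1,2,3,4,6,7}  (accept∈set)
'b' @ 2: {1,2,3,4,6,7}  (accept∈set)
'd' @ 3: {1,2,3,4,5,6}  (accept∈set)
'b' @ 4: {1,2,3,4,6,7}  (accept∈set)
'e' @ 5: {1,2,3,4,6,7}  (accept∈set)
'c' @ 6: {}  — dead — no transitions
rest 'cb' ignored (set empty)
end set {} — state 1 not in

Answer: REJECT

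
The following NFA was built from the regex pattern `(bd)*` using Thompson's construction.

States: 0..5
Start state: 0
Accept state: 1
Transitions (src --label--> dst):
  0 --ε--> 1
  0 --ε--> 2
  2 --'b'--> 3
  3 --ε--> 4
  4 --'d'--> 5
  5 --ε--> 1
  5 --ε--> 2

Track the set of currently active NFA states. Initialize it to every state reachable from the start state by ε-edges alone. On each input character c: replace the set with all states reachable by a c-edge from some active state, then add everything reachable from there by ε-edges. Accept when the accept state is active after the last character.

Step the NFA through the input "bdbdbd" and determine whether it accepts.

initial (ε-close {0}): {0,1,2}
'b' @ 1: {3,4}
'd' @ 2: {1,2,5}  (accept∈set)
'b' @ 3: {3,4}
'd' @ 4: {1,2,5}  (accept∈set)
'b' @ 5: {3,4}
'd' @ 6: {1,2,5}  (accept∈set)
end set {1,2,5} — state 1 in

Answer: ACCEPT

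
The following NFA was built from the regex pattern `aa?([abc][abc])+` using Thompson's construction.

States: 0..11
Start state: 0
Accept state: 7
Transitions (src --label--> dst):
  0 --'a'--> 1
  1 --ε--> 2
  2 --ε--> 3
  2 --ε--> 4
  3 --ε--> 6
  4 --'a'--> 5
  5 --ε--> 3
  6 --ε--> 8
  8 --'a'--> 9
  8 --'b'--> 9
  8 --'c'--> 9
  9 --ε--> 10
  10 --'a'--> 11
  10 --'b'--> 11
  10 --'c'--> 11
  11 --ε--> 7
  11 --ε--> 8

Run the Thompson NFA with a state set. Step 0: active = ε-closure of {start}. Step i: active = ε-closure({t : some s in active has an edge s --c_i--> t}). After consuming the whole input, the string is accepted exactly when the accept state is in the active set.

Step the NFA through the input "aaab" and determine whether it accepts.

initial (ε-close {0}): {0}
'a' @ 1: {1,2,3,4,6,8}
'a' @ 2: {3,5,6,8,9,10}
'a' @ 3: {7,8,9,10,11}  ✓accept
'b' @ 4: {7,8,9,10,11}  ✓accept
final: {7,8,9,10,11}; accept 7 in set

Answer: ACCEPT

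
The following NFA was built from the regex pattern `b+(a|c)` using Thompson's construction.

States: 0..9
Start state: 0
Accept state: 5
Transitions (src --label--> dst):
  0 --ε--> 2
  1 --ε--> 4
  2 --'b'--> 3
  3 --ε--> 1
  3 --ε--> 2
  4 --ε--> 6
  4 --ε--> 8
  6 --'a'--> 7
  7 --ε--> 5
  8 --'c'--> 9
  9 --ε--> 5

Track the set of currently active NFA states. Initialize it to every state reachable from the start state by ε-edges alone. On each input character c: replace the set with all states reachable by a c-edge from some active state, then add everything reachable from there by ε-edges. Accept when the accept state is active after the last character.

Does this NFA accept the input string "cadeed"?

Answer: REJECT

Derivation:
start: ε-closure({0}) = {0,2}
'c' @ 1: {}  — dead — no transitions
rest 'adeed' ignored (set empty)
final: {}; accept 5 not in set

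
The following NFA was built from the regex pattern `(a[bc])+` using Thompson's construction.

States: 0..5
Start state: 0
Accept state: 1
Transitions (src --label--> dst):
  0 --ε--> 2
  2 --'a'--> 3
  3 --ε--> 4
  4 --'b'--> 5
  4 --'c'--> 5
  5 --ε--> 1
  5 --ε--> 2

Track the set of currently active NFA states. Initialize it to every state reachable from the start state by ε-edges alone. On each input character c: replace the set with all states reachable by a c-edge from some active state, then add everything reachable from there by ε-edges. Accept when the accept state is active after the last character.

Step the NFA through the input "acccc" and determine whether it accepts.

initial (ε-close {0}): {0,2}
'a' @ 1: {3,4}
'c' @ 2: {1,2,5}  (accept∈set)
'c' @ 3: {}  — dead — no transitions
rest 'cc' ignored (set empty)
after full input: {}  (accept=1 not in)

Answer: REJECT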